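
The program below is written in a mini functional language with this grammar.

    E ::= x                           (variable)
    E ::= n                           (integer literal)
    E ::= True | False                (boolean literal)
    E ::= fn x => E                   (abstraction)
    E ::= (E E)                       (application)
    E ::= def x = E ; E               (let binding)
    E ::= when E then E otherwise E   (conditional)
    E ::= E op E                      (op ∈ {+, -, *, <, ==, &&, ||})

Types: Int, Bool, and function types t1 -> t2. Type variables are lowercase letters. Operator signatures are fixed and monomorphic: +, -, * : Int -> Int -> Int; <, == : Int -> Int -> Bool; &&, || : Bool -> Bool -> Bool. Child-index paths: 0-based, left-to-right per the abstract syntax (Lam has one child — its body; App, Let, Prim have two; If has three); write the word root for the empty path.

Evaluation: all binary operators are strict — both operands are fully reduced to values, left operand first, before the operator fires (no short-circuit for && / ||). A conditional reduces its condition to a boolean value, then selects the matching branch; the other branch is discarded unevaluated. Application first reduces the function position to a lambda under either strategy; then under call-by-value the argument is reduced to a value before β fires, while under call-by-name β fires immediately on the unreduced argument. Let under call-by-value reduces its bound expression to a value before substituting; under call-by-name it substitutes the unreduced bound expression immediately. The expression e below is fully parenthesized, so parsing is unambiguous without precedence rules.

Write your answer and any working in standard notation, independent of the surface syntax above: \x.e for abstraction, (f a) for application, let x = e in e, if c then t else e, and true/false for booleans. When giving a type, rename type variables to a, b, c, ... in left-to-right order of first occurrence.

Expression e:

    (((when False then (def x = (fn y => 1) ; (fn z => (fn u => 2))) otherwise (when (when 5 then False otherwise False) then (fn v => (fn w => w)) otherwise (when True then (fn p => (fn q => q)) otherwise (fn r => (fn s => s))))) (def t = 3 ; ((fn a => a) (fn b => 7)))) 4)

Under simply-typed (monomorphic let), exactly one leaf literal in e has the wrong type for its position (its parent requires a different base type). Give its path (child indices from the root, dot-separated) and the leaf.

Answer: 0.0.2.0.0 : 5

Trace:
  unify Bool ~ Bool
\y._ : a -> Int
let x : a -> Int
\u._ : c -> Int
\z._ : b -> c -> Int
  unify Int ~ Bool
  FAIL: mismatch Int ~ Bool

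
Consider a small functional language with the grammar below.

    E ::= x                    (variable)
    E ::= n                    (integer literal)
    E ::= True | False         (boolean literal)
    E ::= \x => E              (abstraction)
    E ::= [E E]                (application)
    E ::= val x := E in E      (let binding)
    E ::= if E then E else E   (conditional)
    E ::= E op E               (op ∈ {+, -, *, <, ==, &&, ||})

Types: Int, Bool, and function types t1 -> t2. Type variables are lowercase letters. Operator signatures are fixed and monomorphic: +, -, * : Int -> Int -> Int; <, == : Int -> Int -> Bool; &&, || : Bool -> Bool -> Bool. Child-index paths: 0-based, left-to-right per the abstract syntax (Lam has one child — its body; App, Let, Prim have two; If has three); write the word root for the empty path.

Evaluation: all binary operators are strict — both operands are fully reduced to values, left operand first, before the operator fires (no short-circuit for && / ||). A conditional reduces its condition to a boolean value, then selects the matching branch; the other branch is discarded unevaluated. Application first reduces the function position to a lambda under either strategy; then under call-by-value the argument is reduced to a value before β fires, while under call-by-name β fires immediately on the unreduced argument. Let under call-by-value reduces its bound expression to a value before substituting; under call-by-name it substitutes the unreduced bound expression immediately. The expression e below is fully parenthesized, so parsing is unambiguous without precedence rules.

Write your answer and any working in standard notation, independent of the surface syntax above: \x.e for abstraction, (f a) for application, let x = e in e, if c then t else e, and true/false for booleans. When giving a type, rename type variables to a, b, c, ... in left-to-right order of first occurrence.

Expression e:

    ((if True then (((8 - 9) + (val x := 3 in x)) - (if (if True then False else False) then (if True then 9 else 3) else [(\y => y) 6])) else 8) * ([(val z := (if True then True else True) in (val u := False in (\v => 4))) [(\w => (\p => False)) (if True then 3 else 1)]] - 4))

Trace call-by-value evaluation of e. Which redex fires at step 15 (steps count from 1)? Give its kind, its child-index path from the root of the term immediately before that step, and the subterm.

Derivation:
step 0: ((if true then (((8 - 9) + (let x = 3 in x)) - (if (if true then false else false) then (if true then 9 else 3) else ((\y.y) 6))) else 8) * (((let z = (if true then true else true) in (let u = false in (\v.4))) ((\w.(\p.false)) (if true then 3 else 1))) - 4))
step 1: [if@0] ((((8 - 9) + (let x = 3 in x)) - (if (if true then false else false) then (if true then 9 else 3) else ((\y.y) 6))) * (((let z = (if true then true else true) in (let u = false in (\v.4))) ((\w.(\p.false)) (if true then 3 else 1))) - 4))
step 2: [delta@0.0.0] (((-1 + (let x = 3 in x)) - (if (if true then false else false) then (if true then 9 else 3) else ((\y.y) 6))) * (((let z = (if true then true else true) in (let u = false in (\v.4))) ((\w.(\p.false)) (if true then 3 else 1))) - 4))
step 3: [let@0.0.1] (((-1 + 3) - (if (if true then false else false) then (if true then 9 else 3) else ((\y.y) 6))) * (((let z = (if true then true else true) in (let u = false in (\v.4))) ((\w.(\p.false)) (if true then 3 else 1))) - 4))
step 4: [delta@0.0] ((2 - (if (if true then false else false) then (if true then 9 else 3) else ((\y.y) 6))) * (((let z = (if true then true else true) in (let u = false in (\v.4))) ((\w.(\p.false)) (if true then 3 else 1))) - 4))
step 5: [if@0.1.0] ((2 - (if false then (if true then 9 else 3) else ((\y.y) 6))) * (((let z = (if true then true else true) in (let u = false in (\v.4))) ((\w.(\p.false)) (if true then 3 else 1))) - 4))
step 6: [if@0.1] ((2 - ((\y.y) 6)) * (((let z = (if true then true else true) in (let u = false in (\v.4))) ((\w.(\p.false)) (if true then 3 else 1))) - 4))
step 7: [beta@0.1] ((2 - 6) * (((let z = (if true then true else true) in (let u = false in (\v.4))) ((\w.(\p.false)) (if true then 3 else 1))) - 4))
step 8: [delta@0] (-4 * (((let z = (if true then true else true) in (let u = false in (\v.4))) ((\w.(\p.false)) (if true then 3 else 1))) - 4))
step 9: [if@1.0.0.0] (-4 * (((let z = true in (let u = false in (\v.4))) ((\w.(\p.false)) (if true then 3 else 1))) - 4))
step 10: [let@1.0.0] (-4 * (((let u = false in (\v.4)) ((\w.(\p.false)) (if true then 3 else 1))) - 4))
step 11: [let@1.0.0] (-4 * (((\v.4) ((\w.(\p.false)) (if true then 3 else 1))) - 4))
step 12: [if@1.0.1.1] (-4 * (((\v.4) ((\w.(\p.false)) 3)) - 4))
step 13: [beta@1.0.1] (-4 * (((\v.4) (\p.false)) - 4))
step 14: [beta@1.0] (-4 * (4 - 4))
step 15: [delta@1] (-4 * 0)

Answer: delta at 1 : (4 - 4)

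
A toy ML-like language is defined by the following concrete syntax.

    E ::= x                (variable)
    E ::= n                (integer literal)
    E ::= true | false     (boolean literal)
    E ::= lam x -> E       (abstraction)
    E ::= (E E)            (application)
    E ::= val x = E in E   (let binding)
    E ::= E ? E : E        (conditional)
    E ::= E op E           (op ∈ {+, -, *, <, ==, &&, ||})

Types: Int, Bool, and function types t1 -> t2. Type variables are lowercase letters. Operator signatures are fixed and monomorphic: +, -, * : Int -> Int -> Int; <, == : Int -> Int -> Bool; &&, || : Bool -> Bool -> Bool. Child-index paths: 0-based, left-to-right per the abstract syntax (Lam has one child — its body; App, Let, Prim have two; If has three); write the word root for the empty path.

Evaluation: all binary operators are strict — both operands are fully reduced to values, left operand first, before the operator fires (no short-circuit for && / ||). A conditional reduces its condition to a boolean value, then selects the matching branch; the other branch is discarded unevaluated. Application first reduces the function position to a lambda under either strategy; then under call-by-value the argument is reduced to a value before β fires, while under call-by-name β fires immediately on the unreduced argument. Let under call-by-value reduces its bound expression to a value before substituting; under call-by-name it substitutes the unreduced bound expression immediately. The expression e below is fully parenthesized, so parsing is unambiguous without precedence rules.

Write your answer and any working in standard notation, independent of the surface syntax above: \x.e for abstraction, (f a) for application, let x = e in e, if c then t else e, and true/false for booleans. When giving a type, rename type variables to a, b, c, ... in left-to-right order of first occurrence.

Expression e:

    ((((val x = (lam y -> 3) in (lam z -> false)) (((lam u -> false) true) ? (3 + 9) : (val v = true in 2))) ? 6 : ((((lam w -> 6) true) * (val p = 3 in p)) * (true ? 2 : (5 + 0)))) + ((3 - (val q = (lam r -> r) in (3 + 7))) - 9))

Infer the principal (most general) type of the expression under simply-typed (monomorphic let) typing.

Answer: Int

Working:
\y._ : a -> Int
let x : a -> Int
\z._ : b -> Bool
\u._ : c -> Bool
  unify c -> Bool ~ Bool -> d
  unify c ~ Bool
  unify Bool ~ d
_ _ : Bool
  unify Bool ~ Bool
  unify Int ~ Int
  unify Int ~ Int
let v : Bool
  unify Int ~ Int
  unify b -> Bool ~ Int -> e
  unify b ~ Int
  unify Bool ~ e
_ _ : Bool
  unify Bool ~ Bool
\w._ : f -> Int
  unify f -> Int ~ Bool -> g
  unify f ~ Bool
  unify Int ~ g
_ _ : Int
  unify Int ~ Int
let p : Int
p : Int
  unify Int ~ Int
  unify Int ~ Int
  unify Bool ~ Bool
  unify Int ~ Int
  unify Int ~ Int
  unify Int ~ Int
  unify Int ~ Int
  unify Int ~ Int
  unify Int ~ Int
  unify Int ~ Int
r : h
\r._ : h -> h
let q : h -> h
  unify Int ~ Int
  unify Int ~ Int
  unify Int ~ Int
  unify Int ~ Int
  unify Int ~ Int
  unify Int ~ Int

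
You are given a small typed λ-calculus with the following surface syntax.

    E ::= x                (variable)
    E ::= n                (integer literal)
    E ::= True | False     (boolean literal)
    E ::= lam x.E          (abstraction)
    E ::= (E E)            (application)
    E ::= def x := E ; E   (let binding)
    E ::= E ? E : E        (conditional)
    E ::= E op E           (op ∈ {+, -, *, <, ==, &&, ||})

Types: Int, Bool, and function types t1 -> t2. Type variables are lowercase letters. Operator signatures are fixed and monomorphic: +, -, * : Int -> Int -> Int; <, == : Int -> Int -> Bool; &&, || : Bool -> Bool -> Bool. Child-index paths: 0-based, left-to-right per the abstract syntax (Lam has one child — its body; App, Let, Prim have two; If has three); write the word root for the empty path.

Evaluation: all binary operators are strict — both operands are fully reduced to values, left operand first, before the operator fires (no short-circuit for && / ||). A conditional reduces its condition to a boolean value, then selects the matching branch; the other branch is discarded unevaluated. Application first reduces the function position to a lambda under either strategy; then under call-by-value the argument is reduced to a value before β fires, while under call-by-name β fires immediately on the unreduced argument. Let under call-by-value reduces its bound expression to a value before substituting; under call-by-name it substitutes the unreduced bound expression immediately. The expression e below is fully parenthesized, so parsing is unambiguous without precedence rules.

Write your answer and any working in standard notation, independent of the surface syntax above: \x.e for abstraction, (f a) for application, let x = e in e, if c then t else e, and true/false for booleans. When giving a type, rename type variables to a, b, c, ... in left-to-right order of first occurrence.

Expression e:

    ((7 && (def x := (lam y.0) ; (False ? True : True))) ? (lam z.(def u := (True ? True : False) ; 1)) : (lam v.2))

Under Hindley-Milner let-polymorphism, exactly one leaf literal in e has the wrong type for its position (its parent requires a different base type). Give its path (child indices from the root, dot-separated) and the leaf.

Trace:
  unify Int ~ Bool
  FAIL: mismatch Int ~ Bool

Answer: 0.0 : 7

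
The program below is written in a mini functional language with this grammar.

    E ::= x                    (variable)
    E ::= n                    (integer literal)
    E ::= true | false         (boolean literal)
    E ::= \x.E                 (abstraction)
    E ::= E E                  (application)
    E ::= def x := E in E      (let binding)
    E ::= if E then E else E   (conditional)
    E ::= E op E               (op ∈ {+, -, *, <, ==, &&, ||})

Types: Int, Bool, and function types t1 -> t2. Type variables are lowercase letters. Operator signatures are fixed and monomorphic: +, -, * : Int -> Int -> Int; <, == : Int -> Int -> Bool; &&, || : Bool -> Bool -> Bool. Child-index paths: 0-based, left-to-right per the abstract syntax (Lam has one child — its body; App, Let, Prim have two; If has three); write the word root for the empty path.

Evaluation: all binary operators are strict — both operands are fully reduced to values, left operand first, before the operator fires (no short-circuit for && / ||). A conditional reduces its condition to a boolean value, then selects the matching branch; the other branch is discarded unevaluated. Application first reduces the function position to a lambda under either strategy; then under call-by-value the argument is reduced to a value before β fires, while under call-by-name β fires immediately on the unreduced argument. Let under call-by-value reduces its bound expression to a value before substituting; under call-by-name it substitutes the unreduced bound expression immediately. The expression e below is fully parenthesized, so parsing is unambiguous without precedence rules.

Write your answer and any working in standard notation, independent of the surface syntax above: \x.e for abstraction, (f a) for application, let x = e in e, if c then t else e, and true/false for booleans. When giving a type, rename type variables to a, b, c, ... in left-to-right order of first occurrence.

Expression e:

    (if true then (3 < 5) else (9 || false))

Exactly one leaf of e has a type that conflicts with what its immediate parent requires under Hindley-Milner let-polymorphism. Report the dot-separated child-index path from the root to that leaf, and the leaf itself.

Answer: 2.0 : 9

Derivation:
  unify Bool ~ Bool
  unify Int ~ Int
  unify Int ~ Int
  unify Int ~ Bool
  FAIL: mismatch Int ~ Bool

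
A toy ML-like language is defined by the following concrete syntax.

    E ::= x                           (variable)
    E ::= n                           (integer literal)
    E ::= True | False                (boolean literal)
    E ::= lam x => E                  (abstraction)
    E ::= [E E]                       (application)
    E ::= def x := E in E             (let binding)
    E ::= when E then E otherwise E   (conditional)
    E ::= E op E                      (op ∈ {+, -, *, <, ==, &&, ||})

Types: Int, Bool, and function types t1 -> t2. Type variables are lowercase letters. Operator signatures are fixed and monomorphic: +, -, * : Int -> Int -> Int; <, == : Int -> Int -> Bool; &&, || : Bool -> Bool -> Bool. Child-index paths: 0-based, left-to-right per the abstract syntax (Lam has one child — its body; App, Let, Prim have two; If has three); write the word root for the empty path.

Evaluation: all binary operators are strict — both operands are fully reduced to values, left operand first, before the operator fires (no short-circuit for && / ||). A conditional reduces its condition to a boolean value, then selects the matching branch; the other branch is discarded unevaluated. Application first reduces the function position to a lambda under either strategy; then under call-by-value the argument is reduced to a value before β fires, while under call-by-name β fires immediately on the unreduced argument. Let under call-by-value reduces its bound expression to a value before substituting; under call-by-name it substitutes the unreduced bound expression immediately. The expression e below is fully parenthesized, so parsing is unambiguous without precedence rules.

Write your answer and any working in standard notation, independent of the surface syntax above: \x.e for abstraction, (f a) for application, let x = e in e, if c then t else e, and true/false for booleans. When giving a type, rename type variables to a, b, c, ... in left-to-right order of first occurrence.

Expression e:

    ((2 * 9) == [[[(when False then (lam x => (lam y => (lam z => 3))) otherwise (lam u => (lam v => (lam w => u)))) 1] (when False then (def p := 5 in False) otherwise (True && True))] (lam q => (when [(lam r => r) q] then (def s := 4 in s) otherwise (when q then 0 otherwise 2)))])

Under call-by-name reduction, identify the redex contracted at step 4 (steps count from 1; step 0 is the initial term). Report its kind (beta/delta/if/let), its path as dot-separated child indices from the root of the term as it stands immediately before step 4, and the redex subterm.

Working:
step 0: ((2 * 9) == ((((if false then (\x.(\y.(\z.3))) else (\u.(\v.(\w.u)))) 1) (if false then (let p = 5 in false) else (true && true))) (\q.(if ((\r.r) q) then (let s = 4 in s) else (if q then 0 else 2)))))
step 1: [delta@0] (18 == ((((if false then (\x.(\y.(\z.3))) else (\u.(\v.(\w.u)))) 1) (if false then (let p = 5 in false) else (true && true))) (\q.(if ((\r.r) q) then (let s = 4 in s) else (if q then 0 else 2)))))
step 2: [if@1.0.0.0] (18 == ((((\u.(\v.(\w.u))) 1) (if false then (let p = 5 in false) else (true && true))) (\q.(if ((\r.r) q) then (let s = 4 in s) else (if q then 0 else 2)))))
step 3: [beta@1.0.0] (18 == (((\v.(\w.1)) (if false then (let p = 5 in false) else (true && true))) (\q.(if ((\r.r) q) then (let s = 4 in s) else (if q then 0 else 2)))))
step 4: [beta@1.0] (18 == ((\w.1) (\q.(if ((\r.r) q) then (let s = 4 in s) else (if q then 0 else 2)))))

Answer: beta at 1.0 : ((\v.(\w.1)) (if false then (let p = 5 in false) else (true && true)))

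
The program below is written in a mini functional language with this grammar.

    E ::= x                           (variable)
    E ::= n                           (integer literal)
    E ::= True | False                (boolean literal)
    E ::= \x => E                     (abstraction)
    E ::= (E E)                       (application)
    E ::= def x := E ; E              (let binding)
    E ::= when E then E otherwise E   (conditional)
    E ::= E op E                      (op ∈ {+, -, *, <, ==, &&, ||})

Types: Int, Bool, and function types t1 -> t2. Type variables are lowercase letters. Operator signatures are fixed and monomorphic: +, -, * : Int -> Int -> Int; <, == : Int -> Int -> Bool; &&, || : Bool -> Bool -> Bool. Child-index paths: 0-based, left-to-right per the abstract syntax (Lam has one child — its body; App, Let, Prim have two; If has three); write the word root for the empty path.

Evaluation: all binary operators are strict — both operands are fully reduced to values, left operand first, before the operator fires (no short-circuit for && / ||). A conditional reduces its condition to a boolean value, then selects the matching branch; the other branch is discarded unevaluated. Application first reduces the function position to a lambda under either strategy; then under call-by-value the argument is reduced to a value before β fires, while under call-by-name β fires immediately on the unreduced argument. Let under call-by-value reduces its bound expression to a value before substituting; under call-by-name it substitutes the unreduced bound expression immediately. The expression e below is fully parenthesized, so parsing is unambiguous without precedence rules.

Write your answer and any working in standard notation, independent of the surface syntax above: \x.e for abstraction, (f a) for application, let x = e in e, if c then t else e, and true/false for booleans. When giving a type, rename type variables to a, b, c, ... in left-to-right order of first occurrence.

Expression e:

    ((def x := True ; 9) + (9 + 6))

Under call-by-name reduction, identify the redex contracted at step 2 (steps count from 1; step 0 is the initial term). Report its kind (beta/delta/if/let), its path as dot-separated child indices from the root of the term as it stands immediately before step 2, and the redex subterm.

Working:
step 0: ((let x = true in 9) + (9 + 6))
step 1: [let@0] (9 + (9 + 6))
step 2: [delta@1] (9 + 15)

Answer: delta at 1 : (9 + 6)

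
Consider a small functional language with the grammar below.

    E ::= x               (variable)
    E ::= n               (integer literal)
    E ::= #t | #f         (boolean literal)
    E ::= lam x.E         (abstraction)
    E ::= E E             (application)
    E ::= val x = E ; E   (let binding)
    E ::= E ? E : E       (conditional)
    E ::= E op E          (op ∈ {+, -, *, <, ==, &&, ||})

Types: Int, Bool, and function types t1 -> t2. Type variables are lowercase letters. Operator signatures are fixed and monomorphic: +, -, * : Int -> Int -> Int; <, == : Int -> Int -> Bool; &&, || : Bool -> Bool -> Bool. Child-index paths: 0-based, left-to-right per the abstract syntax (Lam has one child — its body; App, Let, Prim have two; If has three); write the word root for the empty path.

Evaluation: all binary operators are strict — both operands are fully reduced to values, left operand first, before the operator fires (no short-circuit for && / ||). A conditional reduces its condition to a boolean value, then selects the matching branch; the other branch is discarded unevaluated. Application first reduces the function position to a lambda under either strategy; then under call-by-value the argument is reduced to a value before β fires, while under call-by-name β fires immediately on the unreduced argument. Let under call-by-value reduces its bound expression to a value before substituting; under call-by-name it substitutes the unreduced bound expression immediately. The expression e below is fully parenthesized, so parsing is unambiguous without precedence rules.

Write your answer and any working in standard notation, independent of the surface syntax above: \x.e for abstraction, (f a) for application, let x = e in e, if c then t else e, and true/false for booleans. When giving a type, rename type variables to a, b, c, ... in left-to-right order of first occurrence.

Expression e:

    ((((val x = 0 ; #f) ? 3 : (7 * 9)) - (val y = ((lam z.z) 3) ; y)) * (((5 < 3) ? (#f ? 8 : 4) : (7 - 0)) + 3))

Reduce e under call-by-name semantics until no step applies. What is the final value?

Trace:
step 0: (((if (let x = 0 in false) then 3 else (7 * 9)) - (let y = ((\z.z) 3) in y)) * ((if (5 < 3) then (if false then 8 else 4) else (7 - 0)) + 3))
step 1: [let@0.0.0] (((if false then 3 else (7 * 9)) - (let y = ((\z.z) 3) in y)) * ((if (5 < 3) then (if false then 8 else 4) else (7 - 0)) + 3))
step 2: [if@0.0] (((7 * 9) - (let y = ((\z.z) 3) in y)) * ((if (5 < 3) then (if false then 8 else 4) else (7 - 0)) + 3))
step 3: [delta@0.0] ((63 - (let y = ((\z.z) 3) in y)) * ((if (5 < 3) then (if false then 8 else 4) else (7 - 0)) + 3))
step 4: [let@0.1] ((63 - ((\z.z) 3)) * ((if (5 < 3) then (if false then 8 else 4) else (7 - 0)) + 3))
step 5: [beta@0.1] ((63 - 3) * ((if (5 < 3) then (if false then 8 else 4) else (7 - 0)) + 3))
step 6: [delta@0] (60 * ((if (5 < 3) then (if false then 8 else 4) else (7 - 0)) + 3))
step 7: [delta@1.0.0] (60 * ((if false then (if false then 8 else 4) else (7 - 0)) + 3))
step 8: [if@1.0] (60 * ((7 - 0) + 3))
step 9: [delta@1.0] (60 * (7 + 3))
step 10: [delta@1] (60 * 10)
step 11: [delta@root] 600

Answer: 600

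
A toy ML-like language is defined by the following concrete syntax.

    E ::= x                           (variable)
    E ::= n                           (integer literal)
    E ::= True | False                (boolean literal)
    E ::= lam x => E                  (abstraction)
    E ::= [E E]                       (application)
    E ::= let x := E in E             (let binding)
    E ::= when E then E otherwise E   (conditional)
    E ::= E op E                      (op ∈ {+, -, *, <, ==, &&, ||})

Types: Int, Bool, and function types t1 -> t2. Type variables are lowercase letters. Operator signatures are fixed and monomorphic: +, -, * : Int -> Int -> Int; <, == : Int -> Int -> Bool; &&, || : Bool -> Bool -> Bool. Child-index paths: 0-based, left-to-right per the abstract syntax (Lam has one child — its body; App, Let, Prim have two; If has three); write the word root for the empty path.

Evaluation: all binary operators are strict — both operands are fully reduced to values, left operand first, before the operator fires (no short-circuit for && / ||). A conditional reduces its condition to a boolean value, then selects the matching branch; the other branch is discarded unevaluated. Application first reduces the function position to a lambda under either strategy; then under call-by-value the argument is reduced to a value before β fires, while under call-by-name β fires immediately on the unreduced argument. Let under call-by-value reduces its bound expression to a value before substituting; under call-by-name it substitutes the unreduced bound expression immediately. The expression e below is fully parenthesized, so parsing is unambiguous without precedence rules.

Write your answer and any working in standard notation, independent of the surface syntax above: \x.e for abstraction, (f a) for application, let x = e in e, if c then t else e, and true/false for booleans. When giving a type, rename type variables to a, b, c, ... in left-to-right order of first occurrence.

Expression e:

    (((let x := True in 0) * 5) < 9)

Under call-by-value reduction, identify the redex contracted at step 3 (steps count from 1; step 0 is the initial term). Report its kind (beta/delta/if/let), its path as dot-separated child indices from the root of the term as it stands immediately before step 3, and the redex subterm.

Derivation:
step 0: (((let x = true in 0) * 5) < 9)
step 1: [let@0.0] ((0 * 5) < 9)
step 2: [delta@0] (0 < 9)
step 3: [delta@root] true

Answer: delta at root : (0 < 9)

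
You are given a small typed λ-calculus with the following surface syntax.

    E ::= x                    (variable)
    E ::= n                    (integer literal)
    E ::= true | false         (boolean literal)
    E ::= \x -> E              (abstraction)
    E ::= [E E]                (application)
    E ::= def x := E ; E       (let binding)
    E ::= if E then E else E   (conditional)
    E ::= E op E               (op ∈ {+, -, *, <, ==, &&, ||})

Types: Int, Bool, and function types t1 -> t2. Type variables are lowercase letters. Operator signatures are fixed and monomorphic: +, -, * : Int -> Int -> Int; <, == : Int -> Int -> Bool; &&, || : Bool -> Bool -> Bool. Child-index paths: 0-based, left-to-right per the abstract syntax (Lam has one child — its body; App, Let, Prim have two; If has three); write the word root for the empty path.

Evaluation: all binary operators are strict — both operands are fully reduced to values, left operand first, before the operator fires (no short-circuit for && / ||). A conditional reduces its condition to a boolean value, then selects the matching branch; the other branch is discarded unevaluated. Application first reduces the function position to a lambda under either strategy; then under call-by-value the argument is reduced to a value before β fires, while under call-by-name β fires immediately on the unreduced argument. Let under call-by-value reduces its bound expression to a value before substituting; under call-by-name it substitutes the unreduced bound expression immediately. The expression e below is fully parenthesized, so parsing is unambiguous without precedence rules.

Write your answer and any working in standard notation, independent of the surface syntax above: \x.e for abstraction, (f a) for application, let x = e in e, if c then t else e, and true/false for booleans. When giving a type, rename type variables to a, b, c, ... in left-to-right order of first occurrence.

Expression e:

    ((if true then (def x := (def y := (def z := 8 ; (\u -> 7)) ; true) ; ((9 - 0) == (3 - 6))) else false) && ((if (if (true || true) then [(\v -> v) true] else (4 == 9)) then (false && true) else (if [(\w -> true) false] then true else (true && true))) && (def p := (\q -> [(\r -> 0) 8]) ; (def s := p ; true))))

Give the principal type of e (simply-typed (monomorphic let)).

Answer: Bool

Derivation:
  unify Bool ~ Bool
let z : Int
\u._ : a -> Int
let y : a -> Int
let x : Bool
  unify Int ~ Int
  unify Int ~ Int
  unify Int ~ Int
  unify Int ~ Int
  unify Int ~ Int
  unify Int ~ Int
  unify Bool ~ Bool
  unify Bool ~ Bool
  unify Bool ~ Bool
  unify Bool ~ Bool
  unify Bool ~ Bool
v : b
\v._ : b -> b
  unify b -> b ~ Bool -> c
  unify b ~ Bool
  unify Bool ~ c
_ _ : Bool
  unify Int ~ Int
  unify Int ~ Int
  unify Bool ~ Bool
  unify Bool ~ Bool
  unify Bool ~ Bool
  unify Bool ~ Bool
\w._ : d -> Bool
  unify d -> Bool ~ Bool -> e
  unify d ~ Bool
  unify Bool ~ e
_ _ : Bool
  unify Bool ~ Bool
  unify Bool ~ Bool
  unify Bool ~ Bool
  unify Bool ~ Bool
  unify Bool ~ Bool
  unify Bool ~ Bool
\r._ : g -> Int
  unify g -> Int ~ Int -> h
  unify g ~ Int
  unify Int ~ h
_ _ : Int
\q._ : f -> Int
let p : f -> Int
p : f -> Int
let s : f -> Int
  unify Bool ~ Bool
  unify Bool ~ Bool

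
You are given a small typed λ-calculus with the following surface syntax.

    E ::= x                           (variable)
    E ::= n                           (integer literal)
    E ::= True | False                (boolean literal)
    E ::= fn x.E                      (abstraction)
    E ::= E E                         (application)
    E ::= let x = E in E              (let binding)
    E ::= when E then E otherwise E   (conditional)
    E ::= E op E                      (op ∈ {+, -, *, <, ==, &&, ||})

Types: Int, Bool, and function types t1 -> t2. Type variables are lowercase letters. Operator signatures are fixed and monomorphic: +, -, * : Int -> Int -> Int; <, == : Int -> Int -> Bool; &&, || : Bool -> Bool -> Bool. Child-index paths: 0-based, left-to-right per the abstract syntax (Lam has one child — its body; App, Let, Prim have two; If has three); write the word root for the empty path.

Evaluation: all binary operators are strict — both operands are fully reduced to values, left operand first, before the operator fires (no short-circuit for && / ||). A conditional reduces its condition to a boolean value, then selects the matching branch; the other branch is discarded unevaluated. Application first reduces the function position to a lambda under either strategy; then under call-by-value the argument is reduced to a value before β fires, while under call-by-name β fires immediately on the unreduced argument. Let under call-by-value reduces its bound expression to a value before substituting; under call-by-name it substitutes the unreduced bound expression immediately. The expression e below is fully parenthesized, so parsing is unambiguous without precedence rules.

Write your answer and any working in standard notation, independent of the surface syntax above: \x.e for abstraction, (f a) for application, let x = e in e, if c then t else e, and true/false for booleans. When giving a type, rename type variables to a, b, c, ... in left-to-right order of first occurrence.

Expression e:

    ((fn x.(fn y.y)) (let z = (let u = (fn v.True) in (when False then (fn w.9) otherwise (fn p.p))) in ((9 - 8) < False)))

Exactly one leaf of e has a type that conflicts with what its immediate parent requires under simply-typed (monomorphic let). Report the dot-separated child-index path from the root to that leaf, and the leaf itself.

Answer: 1.1.1 : false

Derivation:
y : b
\y._ : b -> b
\x._ : a -> b -> b
\v._ : c -> Bool
let u : c -> Bool
  unify Bool ~ Bool
\w._ : d -> Int
p : e
\p._ : e -> e
  unify d -> Int ~ e -> e
  unify d ~ e
  unify Int ~ e
let z : Int -> Int
  unify Int ~ Int
  unify Int ~ Int
  unify Int ~ Int
  unify Bool ~ Int
  FAIL: mismatch Bool ~ Int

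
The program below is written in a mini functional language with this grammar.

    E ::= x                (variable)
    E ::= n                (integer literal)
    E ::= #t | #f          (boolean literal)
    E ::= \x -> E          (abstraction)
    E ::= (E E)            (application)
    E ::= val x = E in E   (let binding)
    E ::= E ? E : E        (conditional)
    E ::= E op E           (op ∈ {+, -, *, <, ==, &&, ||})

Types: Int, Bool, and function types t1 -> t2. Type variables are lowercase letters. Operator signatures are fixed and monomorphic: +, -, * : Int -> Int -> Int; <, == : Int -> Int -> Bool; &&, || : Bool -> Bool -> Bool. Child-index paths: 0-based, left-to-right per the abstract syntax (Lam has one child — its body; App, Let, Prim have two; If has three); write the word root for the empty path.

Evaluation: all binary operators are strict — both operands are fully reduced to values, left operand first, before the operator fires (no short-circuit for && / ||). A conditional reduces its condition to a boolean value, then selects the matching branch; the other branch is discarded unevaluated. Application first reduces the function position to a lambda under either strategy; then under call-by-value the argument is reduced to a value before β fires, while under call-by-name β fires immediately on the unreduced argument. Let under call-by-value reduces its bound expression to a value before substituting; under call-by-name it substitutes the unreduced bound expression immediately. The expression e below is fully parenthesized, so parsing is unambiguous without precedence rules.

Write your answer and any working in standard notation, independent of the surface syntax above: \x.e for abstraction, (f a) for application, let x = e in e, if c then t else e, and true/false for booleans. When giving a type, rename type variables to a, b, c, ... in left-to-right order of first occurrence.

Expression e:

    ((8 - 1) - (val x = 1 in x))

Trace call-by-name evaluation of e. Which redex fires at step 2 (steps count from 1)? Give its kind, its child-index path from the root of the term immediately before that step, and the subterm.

Answer: let at 1 : (let x = 1 in x)

Derivation:
step 0: ((8 - 1) - (let x = 1 in x))
step 1: [delta@0] (7 - (let x = 1 in x))
step 2: [let@1] (7 - 1)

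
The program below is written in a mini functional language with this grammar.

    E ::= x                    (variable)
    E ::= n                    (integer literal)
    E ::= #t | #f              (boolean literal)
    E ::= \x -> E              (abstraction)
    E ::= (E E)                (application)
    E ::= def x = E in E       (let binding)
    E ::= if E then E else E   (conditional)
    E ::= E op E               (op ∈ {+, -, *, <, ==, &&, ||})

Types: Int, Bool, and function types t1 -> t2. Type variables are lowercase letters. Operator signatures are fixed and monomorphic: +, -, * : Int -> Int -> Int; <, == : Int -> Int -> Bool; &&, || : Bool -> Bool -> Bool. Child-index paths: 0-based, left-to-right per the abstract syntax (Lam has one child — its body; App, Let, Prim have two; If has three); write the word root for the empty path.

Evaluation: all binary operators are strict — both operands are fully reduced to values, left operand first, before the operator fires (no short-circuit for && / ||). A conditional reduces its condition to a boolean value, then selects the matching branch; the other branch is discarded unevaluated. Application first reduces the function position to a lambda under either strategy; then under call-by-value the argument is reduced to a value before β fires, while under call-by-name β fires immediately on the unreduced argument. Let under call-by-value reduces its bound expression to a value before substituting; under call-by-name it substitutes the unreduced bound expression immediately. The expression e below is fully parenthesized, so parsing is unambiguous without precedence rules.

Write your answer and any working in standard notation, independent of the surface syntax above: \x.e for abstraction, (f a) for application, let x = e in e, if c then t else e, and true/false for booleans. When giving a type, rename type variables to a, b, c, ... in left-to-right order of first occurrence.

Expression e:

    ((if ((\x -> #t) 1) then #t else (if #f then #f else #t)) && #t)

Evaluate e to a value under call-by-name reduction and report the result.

Trace:
step 0: ((if ((\x.true) 1) then true else (if false then false else true)) && true)
step 1: [beta@0.0] ((if true then true else (if false then false else true)) && true)
step 2: [if@0] (true && true)
step 3: [delta@root] true

Answer: true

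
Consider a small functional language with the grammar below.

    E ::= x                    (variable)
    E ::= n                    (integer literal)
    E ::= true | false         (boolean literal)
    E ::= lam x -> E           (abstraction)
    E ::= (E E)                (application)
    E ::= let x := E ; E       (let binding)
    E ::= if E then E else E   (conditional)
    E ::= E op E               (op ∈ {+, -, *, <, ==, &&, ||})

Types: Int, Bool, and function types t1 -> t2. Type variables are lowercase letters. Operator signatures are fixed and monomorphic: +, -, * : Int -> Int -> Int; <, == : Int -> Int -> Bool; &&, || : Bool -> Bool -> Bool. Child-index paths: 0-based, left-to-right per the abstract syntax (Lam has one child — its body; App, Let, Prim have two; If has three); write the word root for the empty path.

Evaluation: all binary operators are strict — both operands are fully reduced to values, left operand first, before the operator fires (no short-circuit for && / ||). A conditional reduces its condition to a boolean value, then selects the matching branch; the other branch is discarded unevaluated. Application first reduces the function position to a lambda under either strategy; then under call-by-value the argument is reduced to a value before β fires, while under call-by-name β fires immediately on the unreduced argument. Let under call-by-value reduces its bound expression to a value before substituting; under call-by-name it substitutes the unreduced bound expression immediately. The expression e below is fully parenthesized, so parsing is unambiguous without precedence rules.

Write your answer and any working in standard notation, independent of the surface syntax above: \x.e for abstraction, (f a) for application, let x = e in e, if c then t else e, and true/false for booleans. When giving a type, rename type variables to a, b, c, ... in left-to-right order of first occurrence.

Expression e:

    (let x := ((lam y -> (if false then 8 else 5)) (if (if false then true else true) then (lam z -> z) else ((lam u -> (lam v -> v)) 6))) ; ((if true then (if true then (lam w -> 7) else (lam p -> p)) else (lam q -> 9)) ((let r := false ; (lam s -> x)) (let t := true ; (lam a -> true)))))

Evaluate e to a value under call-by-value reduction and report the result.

Working:
step 0: (let x = ((\y.(if false then 8 else 5)) (if (if false then true else true) then (\z.z) else ((\u.(\v.v)) 6))) in ((if true then (if true then (\w.7) else (\p.p)) else (\q.9)) ((let r = false in (\s.x)) (let t = true in (\a.true)))))
step 1: [if@0.1.0] (let x = ((\y.(if false then 8 else 5)) (if true then (\z.z) else ((\u.(\v.v)) 6))) in ((if true then (if true then (\w.7) else (\p.p)) else (\q.9)) ((let r = false in (\s.x)) (let t = true in (\a.true)))))
step 2: [if@0.1] (let x = ((\y.(if false then 8 else 5)) (\z.z)) in ((if true then (if true then (\w.7) else (\p.p)) else (\q.9)) ((let r = false in (\s.x)) (let t = true in (\a.true)))))
step 3: [beta@0] (let x = (if false then 8 else 5) in ((if true then (if true then (\w.7) else (\p.p)) else (\q.9)) ((let r = false in (\s.x)) (let t = true in (\a.true)))))
step 4: [if@0] (let x = 5 in ((if true then (if true then (\w.7) else (\p.p)) else (\q.9)) ((let r = false in (\s.x)) (let t = true in (\a.true)))))
step 5: [let@root] ((if true then (if true then (\w.7) else (\p.p)) else (\q.9)) ((let r = false in (\s.5)) (let t = true in (\a.true))))
step 6: [if@0] ((if true then (\w.7) else (\p.p)) ((let r = false in (\s.5)) (let t = true in (\a.true))))
step 7: [if@0] ((\w.7) ((let r = false in (\s.5)) (let t = true in (\a.true))))
step 8: [let@1.0] ((\w.7) ((\s.5) (let t = true in (\a.true))))
step 9: [let@1.1] ((\w.7) ((\s.5) (\a.true)))
step 10: [beta@1] ((\w.7) 5)
step 11: [beta@root] 7

Answer: 7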